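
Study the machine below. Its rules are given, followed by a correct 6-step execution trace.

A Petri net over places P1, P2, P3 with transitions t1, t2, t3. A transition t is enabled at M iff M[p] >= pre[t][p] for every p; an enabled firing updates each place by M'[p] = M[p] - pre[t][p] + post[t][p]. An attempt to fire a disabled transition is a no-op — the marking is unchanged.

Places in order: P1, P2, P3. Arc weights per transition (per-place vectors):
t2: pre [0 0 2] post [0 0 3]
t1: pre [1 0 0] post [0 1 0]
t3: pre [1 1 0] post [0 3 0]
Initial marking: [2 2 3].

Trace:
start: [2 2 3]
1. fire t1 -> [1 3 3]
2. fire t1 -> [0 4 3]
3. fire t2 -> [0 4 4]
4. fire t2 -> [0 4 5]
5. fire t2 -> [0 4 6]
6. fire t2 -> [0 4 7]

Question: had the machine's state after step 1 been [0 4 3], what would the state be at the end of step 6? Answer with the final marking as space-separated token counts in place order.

state after step 1 := [0 4 3]
2. fire t1 -> [0 4 3]
3. fire t2 -> [0 4 4]
4. fire t2 -> [0 4 5]
5. fire t2 -> [0 4 6]
6. fire t2 -> [0 4 7]

0 4 7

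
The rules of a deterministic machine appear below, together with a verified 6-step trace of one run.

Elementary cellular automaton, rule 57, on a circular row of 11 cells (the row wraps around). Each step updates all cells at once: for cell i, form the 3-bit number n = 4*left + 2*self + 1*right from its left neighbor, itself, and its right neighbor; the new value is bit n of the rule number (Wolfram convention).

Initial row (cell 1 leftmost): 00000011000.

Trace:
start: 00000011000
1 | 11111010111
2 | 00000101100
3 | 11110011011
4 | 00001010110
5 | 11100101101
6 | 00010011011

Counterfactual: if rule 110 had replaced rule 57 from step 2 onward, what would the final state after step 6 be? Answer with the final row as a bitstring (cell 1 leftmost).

11111110100

(re-executing steps 2..6 under rule 110; state before step 2: 11111010111)
2 | 00001111100
3 | 00011000100
4 | 00111001100
5 | 01101011100
6 | 11111110100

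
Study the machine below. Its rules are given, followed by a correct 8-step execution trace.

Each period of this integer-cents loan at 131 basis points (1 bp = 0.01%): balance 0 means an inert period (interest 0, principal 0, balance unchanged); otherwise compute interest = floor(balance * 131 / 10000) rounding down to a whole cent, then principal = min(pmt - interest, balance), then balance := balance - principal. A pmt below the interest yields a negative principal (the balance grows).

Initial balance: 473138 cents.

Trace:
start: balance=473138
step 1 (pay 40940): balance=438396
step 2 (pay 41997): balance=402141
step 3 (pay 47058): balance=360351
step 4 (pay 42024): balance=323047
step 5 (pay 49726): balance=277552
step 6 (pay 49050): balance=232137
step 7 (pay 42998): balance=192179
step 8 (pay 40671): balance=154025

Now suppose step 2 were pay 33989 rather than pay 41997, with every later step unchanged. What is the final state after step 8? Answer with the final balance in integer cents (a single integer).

162684

(re-executing from step 2 with the substitution; state before step 2: balance=438396)
step 2 (pay 33989): balance=410149
step 3 (pay 47058): balance=368463
step 4 (pay 42024): balance=331265
step 5 (pay 49726): balance=285878
step 6 (pay 49050): balance=240573
step 7 (pay 42998): balance=200726
step 8 (pay 40671): balance=162684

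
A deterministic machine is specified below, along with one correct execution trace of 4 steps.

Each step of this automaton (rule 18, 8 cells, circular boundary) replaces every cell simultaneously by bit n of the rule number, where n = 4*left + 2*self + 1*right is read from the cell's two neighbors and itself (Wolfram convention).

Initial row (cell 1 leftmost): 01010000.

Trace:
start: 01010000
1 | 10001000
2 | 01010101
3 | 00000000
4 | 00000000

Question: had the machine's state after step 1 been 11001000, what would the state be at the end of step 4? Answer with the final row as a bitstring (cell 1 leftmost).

00100001

state after step 1 := 11001000
2 | 00110101
3 | 11000000
4 | 00100001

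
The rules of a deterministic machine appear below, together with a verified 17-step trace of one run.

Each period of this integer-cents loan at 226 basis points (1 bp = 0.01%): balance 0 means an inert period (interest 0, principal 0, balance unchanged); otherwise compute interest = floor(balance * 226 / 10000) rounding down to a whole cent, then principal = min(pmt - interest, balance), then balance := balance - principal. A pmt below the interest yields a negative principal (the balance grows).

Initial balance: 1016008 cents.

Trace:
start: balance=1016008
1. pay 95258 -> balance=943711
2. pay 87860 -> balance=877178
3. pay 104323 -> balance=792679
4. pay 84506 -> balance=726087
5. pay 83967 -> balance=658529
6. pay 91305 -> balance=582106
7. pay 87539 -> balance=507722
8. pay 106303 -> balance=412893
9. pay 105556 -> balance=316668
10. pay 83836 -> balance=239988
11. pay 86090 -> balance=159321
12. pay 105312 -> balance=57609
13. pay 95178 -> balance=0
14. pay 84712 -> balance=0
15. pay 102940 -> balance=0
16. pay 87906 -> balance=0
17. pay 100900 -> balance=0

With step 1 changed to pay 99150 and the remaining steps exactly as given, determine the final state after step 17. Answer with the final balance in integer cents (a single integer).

0

(re-executing from step 1 with the substitution; state before step 1: balance=1016008)
1. pay 99150 -> balance=939819
2. pay 87860 -> balance=873198
3. pay 104323 -> balance=788609
4. pay 84506 -> balance=721925
5. pay 83967 -> balance=654273
6. pay 91305 -> balance=577754
7. pay 87539 -> balance=503272
8. pay 106303 -> balance=408342
9. pay 105556 -> balance=312014
10. pay 83836 -> balance=235229
11. pay 86090 -> balance=154455
12. pay 105312 -> balance=52633
13. pay 95178 -> balance=0
14. pay 84712 -> balance=0
15. pay 102940 -> balance=0
16. pay 87906 -> balance=0
17. pay 100900 -> balance=0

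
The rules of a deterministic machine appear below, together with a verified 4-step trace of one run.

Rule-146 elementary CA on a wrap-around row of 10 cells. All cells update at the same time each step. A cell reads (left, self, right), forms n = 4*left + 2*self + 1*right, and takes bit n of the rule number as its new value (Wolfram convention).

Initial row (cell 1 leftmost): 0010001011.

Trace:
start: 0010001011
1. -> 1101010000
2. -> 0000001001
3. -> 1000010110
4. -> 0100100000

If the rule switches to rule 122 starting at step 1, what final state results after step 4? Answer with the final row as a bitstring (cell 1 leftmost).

(re-executing steps 1..4 under rule 122; state before step 1: 0010001011)
1. -> 1101010111
2. -> 0110101100
3. -> 1111011110
4. -> 1001110011

1001110011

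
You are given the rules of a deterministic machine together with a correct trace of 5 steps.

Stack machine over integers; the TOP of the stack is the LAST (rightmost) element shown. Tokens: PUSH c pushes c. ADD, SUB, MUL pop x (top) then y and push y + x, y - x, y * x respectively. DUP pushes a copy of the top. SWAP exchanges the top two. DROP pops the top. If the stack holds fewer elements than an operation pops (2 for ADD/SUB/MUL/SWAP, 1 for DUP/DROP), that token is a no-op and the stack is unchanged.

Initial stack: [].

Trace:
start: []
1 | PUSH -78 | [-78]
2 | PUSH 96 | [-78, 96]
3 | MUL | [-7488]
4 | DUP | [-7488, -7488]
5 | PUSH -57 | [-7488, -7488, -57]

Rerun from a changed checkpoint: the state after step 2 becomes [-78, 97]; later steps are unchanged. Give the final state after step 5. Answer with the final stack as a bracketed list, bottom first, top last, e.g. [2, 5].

state after step 2 := [-78, 97]
3 | MUL | [-7566]
4 | DUP | [-7566, -7566]
5 | PUSH -57 | [-7566, -7566, -57]

[-7566, -7566, -57]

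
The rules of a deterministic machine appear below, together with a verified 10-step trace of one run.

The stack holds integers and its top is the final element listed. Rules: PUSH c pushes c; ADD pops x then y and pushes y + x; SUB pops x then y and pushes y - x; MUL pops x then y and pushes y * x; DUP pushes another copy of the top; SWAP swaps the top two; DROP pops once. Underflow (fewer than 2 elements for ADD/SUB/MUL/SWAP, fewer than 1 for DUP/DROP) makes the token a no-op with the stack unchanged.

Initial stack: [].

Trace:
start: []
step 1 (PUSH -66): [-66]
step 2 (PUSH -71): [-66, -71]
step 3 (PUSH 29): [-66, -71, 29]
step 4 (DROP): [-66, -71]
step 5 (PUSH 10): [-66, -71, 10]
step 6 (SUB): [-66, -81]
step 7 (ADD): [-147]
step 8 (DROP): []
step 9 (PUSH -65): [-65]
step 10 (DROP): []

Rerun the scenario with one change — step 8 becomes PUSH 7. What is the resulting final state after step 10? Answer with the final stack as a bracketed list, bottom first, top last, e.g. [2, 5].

(re-executing from step 8 with the substitution; state before step 8: [-147])
step 8 (PUSH 7): [-147, 7]
step 9 (PUSH -65): [-147, 7, -65]
step 10 (DROP): [-147, 7]

[-147, 7]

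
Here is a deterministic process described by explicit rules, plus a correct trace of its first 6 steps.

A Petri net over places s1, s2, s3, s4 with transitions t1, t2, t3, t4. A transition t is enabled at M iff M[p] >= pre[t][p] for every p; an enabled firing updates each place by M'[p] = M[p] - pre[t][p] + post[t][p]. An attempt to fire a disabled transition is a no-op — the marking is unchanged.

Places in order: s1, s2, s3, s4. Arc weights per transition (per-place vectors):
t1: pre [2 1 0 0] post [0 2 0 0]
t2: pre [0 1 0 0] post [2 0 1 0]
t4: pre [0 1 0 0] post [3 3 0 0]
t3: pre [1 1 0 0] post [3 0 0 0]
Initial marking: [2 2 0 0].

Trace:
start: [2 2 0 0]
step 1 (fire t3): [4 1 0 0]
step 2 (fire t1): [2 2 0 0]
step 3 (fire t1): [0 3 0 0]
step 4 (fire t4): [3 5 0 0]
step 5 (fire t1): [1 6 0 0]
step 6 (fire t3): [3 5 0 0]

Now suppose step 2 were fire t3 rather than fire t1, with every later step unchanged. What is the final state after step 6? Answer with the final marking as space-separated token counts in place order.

6 0 0 0

(re-executing from step 2 with the substitution; state before step 2: [4 1 0 0])
step 2 (fire t3): [6 0 0 0]
step 3 (fire t1): [6 0 0 0]
step 4 (fire t4): [6 0 0 0]
step 5 (fire t1): [6 0 0 0]
step 6 (fire t3): [6 0 0 0]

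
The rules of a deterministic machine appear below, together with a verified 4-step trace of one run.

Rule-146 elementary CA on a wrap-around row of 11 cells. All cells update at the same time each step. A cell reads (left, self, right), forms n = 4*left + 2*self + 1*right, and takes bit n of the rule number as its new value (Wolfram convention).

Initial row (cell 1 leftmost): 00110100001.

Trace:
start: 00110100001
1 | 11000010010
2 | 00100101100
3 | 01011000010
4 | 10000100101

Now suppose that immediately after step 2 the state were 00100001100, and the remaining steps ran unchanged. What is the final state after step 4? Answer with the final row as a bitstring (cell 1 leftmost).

state after step 2 := 00100001100
3 | 01010010010
4 | 10001101101

10001101101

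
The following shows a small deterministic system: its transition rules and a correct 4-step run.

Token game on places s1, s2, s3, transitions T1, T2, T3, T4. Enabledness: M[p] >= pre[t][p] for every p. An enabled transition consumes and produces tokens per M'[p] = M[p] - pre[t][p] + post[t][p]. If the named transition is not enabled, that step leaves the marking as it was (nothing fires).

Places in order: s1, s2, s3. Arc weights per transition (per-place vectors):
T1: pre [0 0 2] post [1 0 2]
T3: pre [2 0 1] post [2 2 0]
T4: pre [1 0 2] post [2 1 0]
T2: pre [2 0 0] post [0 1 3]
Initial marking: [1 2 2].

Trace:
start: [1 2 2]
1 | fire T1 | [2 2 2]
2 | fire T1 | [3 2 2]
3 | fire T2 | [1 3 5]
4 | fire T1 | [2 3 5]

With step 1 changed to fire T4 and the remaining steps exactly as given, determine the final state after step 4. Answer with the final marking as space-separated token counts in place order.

(re-executing from step 1 with the substitution; state before step 1: [1 2 2])
1 | fire T4 | [2 3 0]
2 | fire T1 | [2 3 0]
3 | fire T2 | [0 4 3]
4 | fire T1 | [1 4 3]

1 4 3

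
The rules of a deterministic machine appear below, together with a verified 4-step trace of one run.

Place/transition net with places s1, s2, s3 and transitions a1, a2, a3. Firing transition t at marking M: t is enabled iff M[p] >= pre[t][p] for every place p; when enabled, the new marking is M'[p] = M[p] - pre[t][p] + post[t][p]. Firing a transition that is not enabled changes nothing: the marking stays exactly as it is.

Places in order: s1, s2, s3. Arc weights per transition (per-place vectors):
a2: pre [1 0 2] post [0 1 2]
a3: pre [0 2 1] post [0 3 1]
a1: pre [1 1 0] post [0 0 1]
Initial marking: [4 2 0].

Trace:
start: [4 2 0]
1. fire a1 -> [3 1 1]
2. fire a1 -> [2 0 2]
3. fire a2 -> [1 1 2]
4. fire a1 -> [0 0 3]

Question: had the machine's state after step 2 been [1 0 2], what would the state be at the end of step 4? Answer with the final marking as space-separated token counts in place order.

0 1 2

state after step 2 := [1 0 2]
3. fire a2 -> [0 1 2]
4. fire a1 -> [0 1 2]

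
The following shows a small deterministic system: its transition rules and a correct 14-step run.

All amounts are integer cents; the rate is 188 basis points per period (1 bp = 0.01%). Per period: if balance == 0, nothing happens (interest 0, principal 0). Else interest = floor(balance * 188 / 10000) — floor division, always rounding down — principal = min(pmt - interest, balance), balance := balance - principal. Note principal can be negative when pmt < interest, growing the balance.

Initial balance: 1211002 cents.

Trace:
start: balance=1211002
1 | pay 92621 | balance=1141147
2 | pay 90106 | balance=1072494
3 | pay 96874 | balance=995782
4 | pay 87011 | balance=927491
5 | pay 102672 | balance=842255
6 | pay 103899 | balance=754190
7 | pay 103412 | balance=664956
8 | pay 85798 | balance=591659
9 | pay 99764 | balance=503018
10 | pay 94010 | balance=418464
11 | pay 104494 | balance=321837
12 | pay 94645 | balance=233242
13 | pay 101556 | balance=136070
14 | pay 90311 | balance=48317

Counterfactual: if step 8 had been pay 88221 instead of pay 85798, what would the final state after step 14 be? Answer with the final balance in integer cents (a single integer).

(re-executing from step 8 with the substitution; state before step 8: balance=664956)
8 | pay 88221 | balance=589236
9 | pay 99764 | balance=500549
10 | pay 94010 | balance=415949
11 | pay 104494 | balance=319274
12 | pay 94645 | balance=230631
13 | pay 101556 | balance=133410
14 | pay 90311 | balance=45607

45607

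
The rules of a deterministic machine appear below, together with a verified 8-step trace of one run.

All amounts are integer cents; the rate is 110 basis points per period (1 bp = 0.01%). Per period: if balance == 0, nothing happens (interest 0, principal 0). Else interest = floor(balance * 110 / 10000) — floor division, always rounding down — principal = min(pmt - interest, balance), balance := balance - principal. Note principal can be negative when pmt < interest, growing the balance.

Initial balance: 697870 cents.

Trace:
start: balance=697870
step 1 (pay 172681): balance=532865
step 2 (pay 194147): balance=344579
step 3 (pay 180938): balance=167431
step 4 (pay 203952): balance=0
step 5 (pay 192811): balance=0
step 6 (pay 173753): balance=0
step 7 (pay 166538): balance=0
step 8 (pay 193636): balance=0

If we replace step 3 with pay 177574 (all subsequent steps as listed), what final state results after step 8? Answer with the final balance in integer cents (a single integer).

(re-executing from step 3 with the substitution; state before step 3: balance=344579)
step 3 (pay 177574): balance=170795
step 4 (pay 203952): balance=0
step 5 (pay 192811): balance=0
step 6 (pay 173753): balance=0
step 7 (pay 166538): balance=0
step 8 (pay 193636): balance=0

0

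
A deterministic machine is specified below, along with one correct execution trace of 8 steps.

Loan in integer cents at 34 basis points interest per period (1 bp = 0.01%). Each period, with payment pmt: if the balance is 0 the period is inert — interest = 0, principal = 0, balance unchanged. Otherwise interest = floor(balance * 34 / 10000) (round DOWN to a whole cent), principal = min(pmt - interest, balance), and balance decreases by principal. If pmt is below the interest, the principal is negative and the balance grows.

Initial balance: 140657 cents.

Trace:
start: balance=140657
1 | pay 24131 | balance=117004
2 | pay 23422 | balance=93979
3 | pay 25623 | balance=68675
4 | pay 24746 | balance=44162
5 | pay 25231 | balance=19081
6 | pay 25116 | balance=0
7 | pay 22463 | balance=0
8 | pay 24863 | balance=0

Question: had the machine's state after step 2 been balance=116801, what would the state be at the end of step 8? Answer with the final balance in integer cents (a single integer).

state after step 2 := balance=116801
3 | pay 25623 | balance=91575
4 | pay 24746 | balance=67140
5 | pay 25231 | balance=42137
6 | pay 25116 | balance=17164
7 | pay 22463 | balance=0
8 | pay 24863 | balance=0

0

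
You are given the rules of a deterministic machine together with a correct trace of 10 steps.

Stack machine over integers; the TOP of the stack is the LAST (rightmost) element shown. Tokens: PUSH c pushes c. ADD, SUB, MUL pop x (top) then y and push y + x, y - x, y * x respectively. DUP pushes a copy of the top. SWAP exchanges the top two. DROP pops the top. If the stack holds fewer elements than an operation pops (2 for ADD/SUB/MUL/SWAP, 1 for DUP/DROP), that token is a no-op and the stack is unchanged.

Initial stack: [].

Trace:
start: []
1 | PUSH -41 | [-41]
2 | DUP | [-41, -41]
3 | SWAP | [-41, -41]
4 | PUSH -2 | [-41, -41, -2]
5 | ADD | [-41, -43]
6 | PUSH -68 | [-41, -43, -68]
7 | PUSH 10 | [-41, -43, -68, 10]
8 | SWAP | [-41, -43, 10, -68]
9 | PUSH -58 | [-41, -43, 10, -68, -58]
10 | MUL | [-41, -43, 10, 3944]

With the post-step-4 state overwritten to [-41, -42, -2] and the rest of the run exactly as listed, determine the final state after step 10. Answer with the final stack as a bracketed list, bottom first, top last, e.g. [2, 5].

state after step 4 := [-41, -42, -2]
5 | ADD | [-41, -44]
6 | PUSH -68 | [-41, -44, -68]
7 | PUSH 10 | [-41, -44, -68, 10]
8 | SWAP | [-41, -44, 10, -68]
9 | PUSH -58 | [-41, -44, 10, -68, -58]
10 | MUL | [-41, -44, 10, 3944]

[-41, -44, 10, 3944]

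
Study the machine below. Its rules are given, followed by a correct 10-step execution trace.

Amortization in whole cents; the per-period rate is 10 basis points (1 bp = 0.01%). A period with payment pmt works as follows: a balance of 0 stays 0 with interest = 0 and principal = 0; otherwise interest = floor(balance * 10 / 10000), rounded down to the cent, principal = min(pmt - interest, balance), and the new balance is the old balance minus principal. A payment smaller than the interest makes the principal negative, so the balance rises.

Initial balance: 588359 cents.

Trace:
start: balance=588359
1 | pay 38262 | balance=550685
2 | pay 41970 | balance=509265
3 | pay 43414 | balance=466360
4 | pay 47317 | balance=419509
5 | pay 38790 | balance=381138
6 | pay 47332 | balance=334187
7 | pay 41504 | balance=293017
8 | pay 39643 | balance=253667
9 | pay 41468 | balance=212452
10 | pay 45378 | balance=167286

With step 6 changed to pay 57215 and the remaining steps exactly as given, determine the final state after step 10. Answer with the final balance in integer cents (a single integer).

(re-executing from step 6 with the substitution; state before step 6: balance=381138)
6 | pay 57215 | balance=324304
7 | pay 41504 | balance=283124
8 | pay 39643 | balance=243764
9 | pay 41468 | balance=202539
10 | pay 45378 | balance=157363

157363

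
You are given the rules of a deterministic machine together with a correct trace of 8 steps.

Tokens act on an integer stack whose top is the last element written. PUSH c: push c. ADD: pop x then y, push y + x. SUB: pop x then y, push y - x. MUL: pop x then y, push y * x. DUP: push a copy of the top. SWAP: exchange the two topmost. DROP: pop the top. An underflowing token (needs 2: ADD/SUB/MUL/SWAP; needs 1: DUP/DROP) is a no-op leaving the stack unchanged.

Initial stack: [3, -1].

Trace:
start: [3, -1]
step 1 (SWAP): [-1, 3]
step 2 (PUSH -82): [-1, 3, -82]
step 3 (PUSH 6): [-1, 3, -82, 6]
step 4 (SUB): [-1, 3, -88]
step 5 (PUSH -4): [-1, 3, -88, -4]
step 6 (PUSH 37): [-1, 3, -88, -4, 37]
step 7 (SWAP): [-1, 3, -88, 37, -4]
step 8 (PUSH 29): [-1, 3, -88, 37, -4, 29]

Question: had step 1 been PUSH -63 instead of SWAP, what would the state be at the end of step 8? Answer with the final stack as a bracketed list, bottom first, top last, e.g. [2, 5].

(re-executing from step 1 with the substitution; state before step 1: [3, -1])
step 1 (PUSH -63): [3, -1, -63]
step 2 (PUSH -82): [3, -1, -63, -82]
step 3 (PUSH 6): [3, -1, -63, -82, 6]
step 4 (SUB): [3, -1, -63, -88]
step 5 (PUSH -4): [3, -1, -63, -88, -4]
step 6 (PUSH 37): [3, -1, -63, -88, -4, 37]
step 7 (SWAP): [3, -1, -63, -88, 37, -4]
step 8 (PUSH 29): [3, -1, -63, -88, 37, -4, 29]

[3, -1, -63, -88, 37, -4, 29]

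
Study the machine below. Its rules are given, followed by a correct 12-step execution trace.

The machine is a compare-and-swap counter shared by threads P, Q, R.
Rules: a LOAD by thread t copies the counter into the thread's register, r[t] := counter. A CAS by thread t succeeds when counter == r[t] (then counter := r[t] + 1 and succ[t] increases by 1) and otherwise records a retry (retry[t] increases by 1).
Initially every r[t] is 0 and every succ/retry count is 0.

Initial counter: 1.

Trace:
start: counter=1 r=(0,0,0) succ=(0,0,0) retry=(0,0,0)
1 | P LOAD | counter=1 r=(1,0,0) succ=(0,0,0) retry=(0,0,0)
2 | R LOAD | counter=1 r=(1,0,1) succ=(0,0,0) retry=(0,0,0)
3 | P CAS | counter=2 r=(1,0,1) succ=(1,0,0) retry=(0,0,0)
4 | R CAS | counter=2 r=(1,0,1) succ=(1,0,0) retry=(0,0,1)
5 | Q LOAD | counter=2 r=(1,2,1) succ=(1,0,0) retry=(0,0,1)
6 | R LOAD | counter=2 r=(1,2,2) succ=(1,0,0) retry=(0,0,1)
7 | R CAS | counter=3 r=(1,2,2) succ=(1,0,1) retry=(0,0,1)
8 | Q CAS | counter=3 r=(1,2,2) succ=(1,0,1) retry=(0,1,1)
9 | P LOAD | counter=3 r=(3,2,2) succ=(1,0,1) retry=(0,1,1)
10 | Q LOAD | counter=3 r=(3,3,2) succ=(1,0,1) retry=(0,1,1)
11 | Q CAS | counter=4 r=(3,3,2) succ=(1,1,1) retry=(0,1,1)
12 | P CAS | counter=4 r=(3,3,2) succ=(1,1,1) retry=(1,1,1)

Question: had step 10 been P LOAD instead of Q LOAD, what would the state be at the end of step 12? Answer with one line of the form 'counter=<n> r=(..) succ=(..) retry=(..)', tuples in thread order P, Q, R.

counter=4 r=(3,2,2) succ=(2,0,1) retry=(0,2,1)

(re-executing from step 10 with the substitution; state before step 10: counter=3 r=(3,2,2) succ=(1,0,1) retry=(0,1,1))
10 | P LOAD | counter=3 r=(3,2,2) succ=(1,0,1) retry=(0,1,1)
11 | Q CAS | counter=3 r=(3,2,2) succ=(1,0,1) retry=(0,2,1)
12 | P CAS | counter=4 r=(3,2,2) succ=(2,0,1) retry=(0,2,1)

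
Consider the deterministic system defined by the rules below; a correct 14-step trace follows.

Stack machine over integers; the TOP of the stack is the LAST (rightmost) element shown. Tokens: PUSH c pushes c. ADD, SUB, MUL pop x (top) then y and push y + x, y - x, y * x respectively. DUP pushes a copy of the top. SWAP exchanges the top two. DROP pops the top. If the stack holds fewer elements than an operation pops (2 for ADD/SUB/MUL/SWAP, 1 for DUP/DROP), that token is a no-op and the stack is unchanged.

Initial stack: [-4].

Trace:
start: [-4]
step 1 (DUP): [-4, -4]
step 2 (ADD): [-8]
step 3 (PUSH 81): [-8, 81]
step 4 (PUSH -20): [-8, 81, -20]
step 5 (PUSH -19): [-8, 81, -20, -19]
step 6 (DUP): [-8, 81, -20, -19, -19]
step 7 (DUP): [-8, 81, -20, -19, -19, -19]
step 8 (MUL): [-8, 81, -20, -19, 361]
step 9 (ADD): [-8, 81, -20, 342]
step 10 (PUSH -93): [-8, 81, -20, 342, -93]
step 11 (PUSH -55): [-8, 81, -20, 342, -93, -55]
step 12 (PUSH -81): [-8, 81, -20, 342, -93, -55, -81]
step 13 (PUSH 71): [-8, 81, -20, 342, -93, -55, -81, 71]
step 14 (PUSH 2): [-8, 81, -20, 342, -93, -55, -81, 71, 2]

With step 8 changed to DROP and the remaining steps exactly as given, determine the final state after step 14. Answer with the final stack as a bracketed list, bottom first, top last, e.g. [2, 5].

(re-executing from step 8 with the substitution; state before step 8: [-8, 81, -20, -19, -19, -19])
step 8 (DROP): [-8, 81, -20, -19, -19]
step 9 (ADD): [-8, 81, -20, -38]
step 10 (PUSH -93): [-8, 81, -20, -38, -93]
step 11 (PUSH -55): [-8, 81, -20, -38, -93, -55]
step 12 (PUSH -81): [-8, 81, -20, -38, -93, -55, -81]
step 13 (PUSH 71): [-8, 81, -20, -38, -93, -55, -81, 71]
step 14 (PUSH 2): [-8, 81, -20, -38, -93, -55, -81, 71, 2]

[-8, 81, -20, -38, -93, -55, -81, 71, 2]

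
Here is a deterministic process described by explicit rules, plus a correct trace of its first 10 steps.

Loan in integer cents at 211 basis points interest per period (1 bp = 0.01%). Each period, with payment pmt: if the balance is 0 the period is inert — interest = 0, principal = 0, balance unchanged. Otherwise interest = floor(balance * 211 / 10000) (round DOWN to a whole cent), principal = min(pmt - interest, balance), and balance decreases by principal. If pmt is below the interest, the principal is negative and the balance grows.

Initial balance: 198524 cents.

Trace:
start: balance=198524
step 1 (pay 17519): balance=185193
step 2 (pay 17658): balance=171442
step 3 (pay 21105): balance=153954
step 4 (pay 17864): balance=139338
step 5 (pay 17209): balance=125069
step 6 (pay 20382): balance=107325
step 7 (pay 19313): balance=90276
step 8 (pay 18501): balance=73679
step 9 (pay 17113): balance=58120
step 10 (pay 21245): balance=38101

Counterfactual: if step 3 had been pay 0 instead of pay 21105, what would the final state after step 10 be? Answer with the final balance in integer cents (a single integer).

62527

(re-executing from step 3 with the substitution; state before step 3: balance=171442)
step 3 (pay 0): balance=175059
step 4 (pay 17864): balance=160888
step 5 (pay 17209): balance=147073
step 6 (pay 20382): balance=129794
step 7 (pay 19313): balance=113219
step 8 (pay 18501): balance=97106
step 9 (pay 17113): balance=82041
step 10 (pay 21245): balance=62527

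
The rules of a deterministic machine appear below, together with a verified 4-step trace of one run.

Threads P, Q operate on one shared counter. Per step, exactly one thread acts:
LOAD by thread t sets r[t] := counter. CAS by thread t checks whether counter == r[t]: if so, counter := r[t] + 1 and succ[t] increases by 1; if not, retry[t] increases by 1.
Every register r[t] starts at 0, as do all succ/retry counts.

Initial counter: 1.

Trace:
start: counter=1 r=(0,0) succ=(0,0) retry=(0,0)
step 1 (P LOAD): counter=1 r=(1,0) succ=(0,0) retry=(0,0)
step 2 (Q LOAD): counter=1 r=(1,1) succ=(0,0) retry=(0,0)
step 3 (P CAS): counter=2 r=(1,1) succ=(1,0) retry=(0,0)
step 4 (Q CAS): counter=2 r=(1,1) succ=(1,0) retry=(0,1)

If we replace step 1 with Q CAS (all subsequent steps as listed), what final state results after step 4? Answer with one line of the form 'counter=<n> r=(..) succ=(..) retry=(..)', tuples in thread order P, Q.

(re-executing from step 1 with the substitution; state before step 1: counter=1 r=(0,0) succ=(0,0) retry=(0,0))
step 1 (Q CAS): counter=1 r=(0,0) succ=(0,0) retry=(0,1)
step 2 (Q LOAD): counter=1 r=(0,1) succ=(0,0) retry=(0,1)
step 3 (P CAS): counter=1 r=(0,1) succ=(0,0) retry=(1,1)
step 4 (Q CAS): counter=2 r=(0,1) succ=(0,1) retry=(1,1)

counter=2 r=(0,1) succ=(0,1) retry=(1,1)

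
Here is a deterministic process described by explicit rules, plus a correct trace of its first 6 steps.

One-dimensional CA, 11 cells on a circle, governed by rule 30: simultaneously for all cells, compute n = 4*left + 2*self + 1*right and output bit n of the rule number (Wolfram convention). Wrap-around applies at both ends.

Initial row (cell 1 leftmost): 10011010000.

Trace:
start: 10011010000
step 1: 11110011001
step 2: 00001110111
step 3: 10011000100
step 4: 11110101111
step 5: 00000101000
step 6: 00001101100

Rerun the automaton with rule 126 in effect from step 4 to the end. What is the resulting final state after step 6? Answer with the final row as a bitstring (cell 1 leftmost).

00001101100

(re-executing steps 4..6 under rule 126; state before step 4: 10011000100)
step 4: 11111101111
step 5: 00000111000
step 6: 00001101100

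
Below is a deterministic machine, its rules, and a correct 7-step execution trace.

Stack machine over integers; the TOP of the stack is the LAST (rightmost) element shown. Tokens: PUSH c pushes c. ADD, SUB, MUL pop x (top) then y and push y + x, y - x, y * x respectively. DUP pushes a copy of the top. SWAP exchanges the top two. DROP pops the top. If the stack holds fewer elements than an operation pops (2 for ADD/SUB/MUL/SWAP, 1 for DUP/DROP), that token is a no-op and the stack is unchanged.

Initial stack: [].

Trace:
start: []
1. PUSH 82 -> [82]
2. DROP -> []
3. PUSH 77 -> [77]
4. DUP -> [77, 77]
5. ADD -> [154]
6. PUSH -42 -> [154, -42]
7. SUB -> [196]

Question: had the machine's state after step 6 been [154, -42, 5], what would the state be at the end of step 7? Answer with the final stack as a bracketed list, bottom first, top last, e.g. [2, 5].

state after step 6 := [154, -42, 5]
7. SUB -> [154, -47]

[154, -47]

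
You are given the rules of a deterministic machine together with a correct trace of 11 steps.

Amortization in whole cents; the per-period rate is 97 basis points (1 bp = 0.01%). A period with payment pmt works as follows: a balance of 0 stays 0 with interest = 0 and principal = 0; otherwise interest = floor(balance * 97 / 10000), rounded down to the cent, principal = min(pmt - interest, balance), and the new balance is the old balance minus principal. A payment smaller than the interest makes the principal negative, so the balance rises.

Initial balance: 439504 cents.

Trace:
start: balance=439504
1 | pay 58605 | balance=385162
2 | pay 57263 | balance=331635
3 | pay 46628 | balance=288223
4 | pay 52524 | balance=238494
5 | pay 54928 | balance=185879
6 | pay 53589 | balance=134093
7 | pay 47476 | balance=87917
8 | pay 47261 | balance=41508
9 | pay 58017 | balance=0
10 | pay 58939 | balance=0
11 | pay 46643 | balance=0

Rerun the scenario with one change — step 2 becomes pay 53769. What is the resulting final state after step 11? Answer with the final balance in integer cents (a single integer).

0

(re-executing from step 2 with the substitution; state before step 2: balance=385162)
2 | pay 53769 | balance=335129
3 | pay 46628 | balance=291751
4 | pay 52524 | balance=242056
5 | pay 54928 | balance=189475
6 | pay 53589 | balance=137723
7 | pay 47476 | balance=91582
8 | pay 47261 | balance=45209
9 | pay 58017 | balance=0
10 | pay 58939 | balance=0
11 | pay 46643 | balance=0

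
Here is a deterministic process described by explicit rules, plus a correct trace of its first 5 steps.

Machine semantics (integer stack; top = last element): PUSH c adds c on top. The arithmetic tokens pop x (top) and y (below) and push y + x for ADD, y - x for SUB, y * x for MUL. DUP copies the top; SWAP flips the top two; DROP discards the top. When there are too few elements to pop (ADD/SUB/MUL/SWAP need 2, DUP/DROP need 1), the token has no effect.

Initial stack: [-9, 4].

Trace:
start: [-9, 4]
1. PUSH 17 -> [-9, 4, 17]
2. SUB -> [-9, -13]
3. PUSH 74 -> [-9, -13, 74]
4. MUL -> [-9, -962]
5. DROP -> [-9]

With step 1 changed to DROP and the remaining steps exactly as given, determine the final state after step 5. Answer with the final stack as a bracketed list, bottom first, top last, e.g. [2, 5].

(re-executing from step 1 with the substitution; state before step 1: [-9, 4])
1. DROP -> [-9]
2. SUB -> [-9]
3. PUSH 74 -> [-9, 74]
4. MUL -> [-666]
5. DROP -> []

[]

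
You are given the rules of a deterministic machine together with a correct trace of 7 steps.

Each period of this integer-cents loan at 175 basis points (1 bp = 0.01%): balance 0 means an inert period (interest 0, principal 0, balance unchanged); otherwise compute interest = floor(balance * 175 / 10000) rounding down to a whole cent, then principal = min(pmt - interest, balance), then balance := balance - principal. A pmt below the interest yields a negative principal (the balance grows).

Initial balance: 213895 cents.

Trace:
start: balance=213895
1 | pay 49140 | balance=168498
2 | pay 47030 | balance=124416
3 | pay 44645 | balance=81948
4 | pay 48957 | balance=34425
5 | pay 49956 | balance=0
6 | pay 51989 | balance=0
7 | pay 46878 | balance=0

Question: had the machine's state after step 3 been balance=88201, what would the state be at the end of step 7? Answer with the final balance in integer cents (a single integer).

0

state after step 3 := balance=88201
4 | pay 48957 | balance=40787
5 | pay 49956 | balance=0
6 | pay 51989 | balance=0
7 | pay 46878 | balance=0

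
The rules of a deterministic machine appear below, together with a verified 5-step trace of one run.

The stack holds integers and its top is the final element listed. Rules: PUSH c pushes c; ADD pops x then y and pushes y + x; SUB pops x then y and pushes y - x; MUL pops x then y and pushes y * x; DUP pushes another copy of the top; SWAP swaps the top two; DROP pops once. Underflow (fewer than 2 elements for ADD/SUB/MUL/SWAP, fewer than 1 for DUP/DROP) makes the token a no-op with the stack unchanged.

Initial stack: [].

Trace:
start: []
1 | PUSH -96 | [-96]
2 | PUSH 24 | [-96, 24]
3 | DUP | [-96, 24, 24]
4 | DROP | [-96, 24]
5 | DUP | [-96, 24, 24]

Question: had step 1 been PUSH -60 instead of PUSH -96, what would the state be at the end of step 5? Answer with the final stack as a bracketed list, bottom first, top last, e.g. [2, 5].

[-60, 24, 24]

(re-executing from step 1 with the substitution; state before step 1: [])
1 | PUSH -60 | [-60]
2 | PUSH 24 | [-60, 24]
3 | DUP | [-60, 24, 24]
4 | DROP | [-60, 24]
5 | DUP | [-60, 24, 24]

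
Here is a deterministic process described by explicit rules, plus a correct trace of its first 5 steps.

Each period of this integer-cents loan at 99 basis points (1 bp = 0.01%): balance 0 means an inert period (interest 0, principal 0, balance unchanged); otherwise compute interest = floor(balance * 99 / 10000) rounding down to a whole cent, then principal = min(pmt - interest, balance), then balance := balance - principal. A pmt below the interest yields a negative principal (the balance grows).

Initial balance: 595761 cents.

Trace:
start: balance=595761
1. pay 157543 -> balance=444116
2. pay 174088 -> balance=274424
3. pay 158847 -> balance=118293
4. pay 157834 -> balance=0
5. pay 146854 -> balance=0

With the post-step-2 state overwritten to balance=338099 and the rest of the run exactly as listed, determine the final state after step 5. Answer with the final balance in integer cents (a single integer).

0

state after step 2 := balance=338099
3. pay 158847 -> balance=182599
4. pay 157834 -> balance=26572
5. pay 146854 -> balance=0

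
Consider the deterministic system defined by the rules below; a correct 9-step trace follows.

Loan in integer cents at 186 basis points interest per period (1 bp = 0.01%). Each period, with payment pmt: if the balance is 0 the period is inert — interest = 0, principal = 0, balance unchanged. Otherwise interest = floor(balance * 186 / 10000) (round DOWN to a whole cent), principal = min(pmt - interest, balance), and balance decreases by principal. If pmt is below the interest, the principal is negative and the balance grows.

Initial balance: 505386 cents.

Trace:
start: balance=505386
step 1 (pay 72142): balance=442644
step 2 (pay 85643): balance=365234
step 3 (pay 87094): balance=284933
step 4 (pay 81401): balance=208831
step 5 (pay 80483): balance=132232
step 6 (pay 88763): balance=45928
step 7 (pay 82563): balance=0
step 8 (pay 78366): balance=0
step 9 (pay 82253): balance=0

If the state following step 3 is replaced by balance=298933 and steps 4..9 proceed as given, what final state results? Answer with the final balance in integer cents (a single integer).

state after step 3 := balance=298933
step 4 (pay 81401): balance=223092
step 5 (pay 80483): balance=146758
step 6 (pay 88763): balance=60724
step 7 (pay 82563): balance=0
step 8 (pay 78366): balance=0
step 9 (pay 82253): balance=0

0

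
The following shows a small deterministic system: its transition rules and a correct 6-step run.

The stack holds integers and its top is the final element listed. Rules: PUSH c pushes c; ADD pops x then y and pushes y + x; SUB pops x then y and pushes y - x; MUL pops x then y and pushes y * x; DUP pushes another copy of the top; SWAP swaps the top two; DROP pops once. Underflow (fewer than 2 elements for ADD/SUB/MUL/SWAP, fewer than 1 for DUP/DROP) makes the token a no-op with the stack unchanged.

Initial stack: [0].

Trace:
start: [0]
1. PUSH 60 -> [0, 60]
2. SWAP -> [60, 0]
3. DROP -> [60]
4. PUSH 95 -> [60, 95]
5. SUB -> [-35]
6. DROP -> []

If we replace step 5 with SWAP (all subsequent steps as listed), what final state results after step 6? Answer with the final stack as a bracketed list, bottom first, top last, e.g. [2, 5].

[95]

(re-executing from step 5 with the substitution; state before step 5: [60, 95])
5. SWAP -> [95, 60]
6. DROP -> [95]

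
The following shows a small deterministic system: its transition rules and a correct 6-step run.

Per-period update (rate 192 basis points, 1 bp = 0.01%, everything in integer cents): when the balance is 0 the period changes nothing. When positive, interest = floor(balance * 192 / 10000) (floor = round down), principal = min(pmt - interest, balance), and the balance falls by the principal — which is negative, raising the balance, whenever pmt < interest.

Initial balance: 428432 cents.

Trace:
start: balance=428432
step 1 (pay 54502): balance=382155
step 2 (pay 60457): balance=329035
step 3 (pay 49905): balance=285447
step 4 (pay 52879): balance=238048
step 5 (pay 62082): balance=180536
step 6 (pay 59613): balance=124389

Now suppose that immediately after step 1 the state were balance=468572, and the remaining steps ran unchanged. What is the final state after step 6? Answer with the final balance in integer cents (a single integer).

state after step 1 := balance=468572
step 2 (pay 60457): balance=417111
step 3 (pay 49905): balance=375214
step 4 (pay 52879): balance=329539
step 5 (pay 62082): balance=273784
step 6 (pay 59613): balance=219427

219427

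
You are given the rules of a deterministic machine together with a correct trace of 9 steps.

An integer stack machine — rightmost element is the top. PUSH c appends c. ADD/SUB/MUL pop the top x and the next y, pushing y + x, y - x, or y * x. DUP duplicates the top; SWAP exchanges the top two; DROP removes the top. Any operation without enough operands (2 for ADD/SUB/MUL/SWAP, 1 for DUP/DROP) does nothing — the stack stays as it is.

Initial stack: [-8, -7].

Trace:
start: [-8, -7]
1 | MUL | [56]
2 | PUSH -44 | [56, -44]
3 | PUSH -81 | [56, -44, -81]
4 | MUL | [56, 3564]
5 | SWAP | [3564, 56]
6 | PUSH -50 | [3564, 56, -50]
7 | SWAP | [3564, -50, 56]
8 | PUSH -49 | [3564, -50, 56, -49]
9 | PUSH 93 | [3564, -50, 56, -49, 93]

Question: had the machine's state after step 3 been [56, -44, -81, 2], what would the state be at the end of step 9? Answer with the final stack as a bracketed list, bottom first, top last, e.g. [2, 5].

state after step 3 := [56, -44, -81, 2]
4 | MUL | [56, -44, -162]
5 | SWAP | [56, -162, -44]
6 | PUSH -50 | [56, -162, -44, -50]
7 | SWAP | [56, -162, -50, -44]
8 | PUSH -49 | [56, -162, -50, -44, -49]
9 | PUSH 93 | [56, -162, -50, -44, -49, 93]

[56, -162, -50, -44, -49, 93]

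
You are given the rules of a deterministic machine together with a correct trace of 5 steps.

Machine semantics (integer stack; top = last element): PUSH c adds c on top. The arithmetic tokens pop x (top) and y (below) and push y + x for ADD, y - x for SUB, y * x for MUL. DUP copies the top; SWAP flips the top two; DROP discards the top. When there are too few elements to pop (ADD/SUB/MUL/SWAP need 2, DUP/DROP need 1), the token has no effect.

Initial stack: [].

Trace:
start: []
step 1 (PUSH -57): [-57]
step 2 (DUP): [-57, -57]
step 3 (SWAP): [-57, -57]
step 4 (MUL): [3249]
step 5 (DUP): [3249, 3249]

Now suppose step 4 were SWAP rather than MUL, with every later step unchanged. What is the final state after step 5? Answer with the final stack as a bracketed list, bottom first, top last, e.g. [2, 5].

[-57, -57, -57]

(re-executing from step 4 with the substitution; state before step 4: [-57, -57])
step 4 (SWAP): [-57, -57]
step 5 (DUP): [-57, -57, -57]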